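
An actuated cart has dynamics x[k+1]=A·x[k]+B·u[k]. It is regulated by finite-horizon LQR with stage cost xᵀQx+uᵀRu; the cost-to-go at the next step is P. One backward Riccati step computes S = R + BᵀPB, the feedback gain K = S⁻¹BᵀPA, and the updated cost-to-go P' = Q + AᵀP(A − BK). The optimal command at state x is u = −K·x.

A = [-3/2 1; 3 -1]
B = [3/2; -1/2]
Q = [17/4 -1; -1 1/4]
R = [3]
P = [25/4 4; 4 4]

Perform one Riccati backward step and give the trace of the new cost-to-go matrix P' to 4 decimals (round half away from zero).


BᵀP = [7.3750 4.0000]
S = R + BᵀPB = [3] + [9.0625] = [12.0625]
BᵀPA = [0.9375 3.3750]
K = S⁻¹·BᵀPA = [0.0777 0.2798]
A−BK = [-1.6166 0.5803; 3.0389 -0.8601]
AᵀP(A−BK) = [13.9896 -3.6373; -3.6373 1.3057]
P' = Q + AᵀP(A−BK) = [18.2396 -4.6373; -4.6373 1.5557]
tr(P') = 19.7953

19.7953


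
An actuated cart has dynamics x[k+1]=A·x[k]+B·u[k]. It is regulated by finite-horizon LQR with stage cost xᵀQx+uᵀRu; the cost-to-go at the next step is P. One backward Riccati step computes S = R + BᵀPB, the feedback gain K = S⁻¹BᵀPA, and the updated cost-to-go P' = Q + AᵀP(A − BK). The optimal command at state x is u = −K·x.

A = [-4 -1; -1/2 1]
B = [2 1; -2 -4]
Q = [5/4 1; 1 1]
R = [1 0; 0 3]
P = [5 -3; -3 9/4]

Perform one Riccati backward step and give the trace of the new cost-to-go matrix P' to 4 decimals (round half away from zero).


6.8766

BᵀP = [16.0000 -10.5000; 17.0000 -12.0000]
S = R + BᵀPB = [1 0; 0 3] + [53.0000 58.0000; 58.0000 65.0000] = [54.0000 58.0000; 58.0000 68.0000]
BᵀPA = [-58.7500 -26.5000; -62.0000 -29.0000]
K = S⁻¹·BᵀPA = [-1.2955 -0.3896; 0.1932 -0.0942]
A−BK = [-1.6023 -0.1266; -2.3182 -0.1558]
AᵀP(A−BK) = [4.4318 0.6477; 0.6477 0.1948]
P' = Q + AᵀP(A−BK) = [5.6818 1.6477; 1.6477 1.1948]
tr(P') = 6.8766


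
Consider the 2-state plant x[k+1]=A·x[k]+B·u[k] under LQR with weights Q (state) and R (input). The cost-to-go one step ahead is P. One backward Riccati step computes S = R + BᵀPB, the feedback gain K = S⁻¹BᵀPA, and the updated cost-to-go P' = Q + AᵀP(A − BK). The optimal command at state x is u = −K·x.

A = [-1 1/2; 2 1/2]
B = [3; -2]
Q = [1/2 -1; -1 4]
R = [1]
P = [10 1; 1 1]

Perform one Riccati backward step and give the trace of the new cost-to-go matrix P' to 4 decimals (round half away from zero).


BᵀP = [28.0000 1.0000]
S = R + BᵀPB = [1] + [82.0000] = [83.0000]
BᵀPA = [-26.0000 14.5000]
K = S⁻¹·BᵀPA = [-0.3133 0.1747]
A−BK = [-0.0602 -0.0241; 1.3735 0.8494]
AᵀP(A−BK) = [1.8554 1.0422; 1.0422 0.7169]
P' = Q + AᵀP(A−BK) = [2.3554 0.0422; 0.0422 4.7169]
tr(P') = 7.0723

7.0723


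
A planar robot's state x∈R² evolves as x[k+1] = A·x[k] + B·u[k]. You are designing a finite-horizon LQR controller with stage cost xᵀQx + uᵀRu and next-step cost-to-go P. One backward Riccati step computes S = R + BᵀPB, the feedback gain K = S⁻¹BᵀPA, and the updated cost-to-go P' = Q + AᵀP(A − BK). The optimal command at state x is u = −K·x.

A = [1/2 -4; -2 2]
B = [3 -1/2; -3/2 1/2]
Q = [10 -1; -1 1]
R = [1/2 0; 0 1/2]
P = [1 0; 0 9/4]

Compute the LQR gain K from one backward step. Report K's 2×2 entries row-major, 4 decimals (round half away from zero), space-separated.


0.3194 -1.2356 -1.1291 0.2373

BᵀP = [3.0000 -3.3750; -0.5000 1.1250]
S = R + BᵀPB = [1/2 0; 0 1/2] + [14.0625 -3.1875; -3.1875 0.8125] = [14.5625 -3.1875; -3.1875 1.3125]
BᵀPA = [8.2500 -18.7500; -2.5000 4.2500]
K = S⁻¹·BᵀPA = [0.3194 -1.2356; -1.1291 0.2373]
A−BK = [-1.0227 -0.1745; -0.9564 0.0279]
AᵀP(A−BK) = [3.7923 -0.2129; -0.2129 0.8237]
P' = Q + AᵀP(A−BK) = [13.7923 -1.2129; -1.2129 1.8237]
tr(P') = 15.6161


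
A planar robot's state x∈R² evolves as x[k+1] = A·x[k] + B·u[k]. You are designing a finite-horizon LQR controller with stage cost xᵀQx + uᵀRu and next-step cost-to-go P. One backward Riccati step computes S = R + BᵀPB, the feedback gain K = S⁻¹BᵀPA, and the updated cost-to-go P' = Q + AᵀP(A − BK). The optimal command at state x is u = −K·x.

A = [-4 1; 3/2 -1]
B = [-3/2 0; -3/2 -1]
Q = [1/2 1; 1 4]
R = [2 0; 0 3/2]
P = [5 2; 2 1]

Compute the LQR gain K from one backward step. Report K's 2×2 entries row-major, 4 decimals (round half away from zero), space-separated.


BᵀP = [-10.5000 -4.5000; -2.0000 -1.0000]
S = R + BᵀPB = [2 0; 0 3/2] + [22.5000 4.5000; 4.5000 1.0000] = [24.5000 4.5000; 4.5000 2.5000]
BᵀPA = [35.2500 -6.0000; 6.5000 -1.0000]
K = S⁻¹·BᵀPA = [1.4360 -0.2561; 0.0152 0.0610]
A−BK = [-1.8460 0.6159; 3.6692 -1.3232]
AᵀP(A−BK) = [7.5328 -1.8689; -1.8689 0.5244]
P' = Q + AᵀP(A−BK) = [8.0328 -0.8689; -0.8689 4.5244]
tr(P') = 12.5572

1.4360 -0.2561 0.0152 0.0610


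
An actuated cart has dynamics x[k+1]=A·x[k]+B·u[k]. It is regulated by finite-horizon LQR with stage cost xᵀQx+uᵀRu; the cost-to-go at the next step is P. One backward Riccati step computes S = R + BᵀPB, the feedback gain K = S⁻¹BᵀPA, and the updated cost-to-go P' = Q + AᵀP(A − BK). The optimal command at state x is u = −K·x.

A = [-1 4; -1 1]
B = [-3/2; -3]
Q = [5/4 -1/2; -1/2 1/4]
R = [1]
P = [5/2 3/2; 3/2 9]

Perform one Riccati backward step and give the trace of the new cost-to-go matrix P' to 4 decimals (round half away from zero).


BᵀP = [-8.2500 -29.2500]
S = R + BᵀPB = [1] + [100.1250] = [101.1250]
BᵀPA = [37.5000 -62.2500]
K = S⁻¹·BᵀPA = [0.3708 -0.6156]
A−BK = [-0.4438 3.0766; 0.1125 -0.8467]
AᵀP(A−BK) = [0.5939 -3.4159; -3.4159 22.6805]
P' = Q + AᵀP(A−BK) = [1.8439 -3.9159; -3.9159 22.9305]
tr(P') = 24.7744

24.7744


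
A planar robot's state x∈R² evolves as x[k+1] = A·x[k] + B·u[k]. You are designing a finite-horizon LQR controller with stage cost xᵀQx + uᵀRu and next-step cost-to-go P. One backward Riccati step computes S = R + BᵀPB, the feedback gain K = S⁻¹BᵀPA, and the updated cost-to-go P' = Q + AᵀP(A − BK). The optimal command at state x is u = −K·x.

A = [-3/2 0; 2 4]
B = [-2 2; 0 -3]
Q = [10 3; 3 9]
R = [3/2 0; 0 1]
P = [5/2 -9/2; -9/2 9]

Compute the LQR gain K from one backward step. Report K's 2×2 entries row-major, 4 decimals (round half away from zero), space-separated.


0.1040 -0.2323 -0.6569 -1.0452

BᵀP = [-5.0000 9.0000; 18.5000 -36.0000]
S = R + BᵀPB = [3/2 0; 0 1] + [10.0000 -37.0000; -37.0000 145.0000] = [11.5000 -37.0000; -37.0000 146.0000]
BᵀPA = [25.5000 36.0000; -99.7500 -144.0000]
K = S⁻¹·BᵀPA = [0.1040 -0.2323; -0.6569 -1.0452]
A−BK = [0.0218 1.6258; 0.0294 0.8645]
AᵀP(A−BK) = [0.4509 0.6677; 0.6677 1.8581]
P' = Q + AᵀP(A−BK) = [10.4509 3.6677; 3.6677 10.8581]
tr(P') = 21.3090


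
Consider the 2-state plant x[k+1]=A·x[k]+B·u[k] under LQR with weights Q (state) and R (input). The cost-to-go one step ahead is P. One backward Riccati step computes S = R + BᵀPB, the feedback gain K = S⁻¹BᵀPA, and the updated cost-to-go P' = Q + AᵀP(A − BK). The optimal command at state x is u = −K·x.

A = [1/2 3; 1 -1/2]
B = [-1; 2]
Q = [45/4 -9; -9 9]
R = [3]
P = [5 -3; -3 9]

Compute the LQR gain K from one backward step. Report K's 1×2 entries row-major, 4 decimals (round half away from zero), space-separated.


0.2768 -0.7768

BᵀP = [-11.0000 21.0000]
S = R + BᵀPB = [3] + [53.0000] = [56.0000]
BᵀPA = [15.5000 -43.5000]
K = S⁻¹·BᵀPA = [0.2768 -0.7768]
A−BK = [0.7768 2.2232; 0.4464 1.0536]
AᵀP(A−BK) = [2.9598 6.7902; 6.7902 22.4598]
P' = Q + AᵀP(A−BK) = [14.2098 -2.2098; -2.2098 31.4598]
tr(P') = 45.6696


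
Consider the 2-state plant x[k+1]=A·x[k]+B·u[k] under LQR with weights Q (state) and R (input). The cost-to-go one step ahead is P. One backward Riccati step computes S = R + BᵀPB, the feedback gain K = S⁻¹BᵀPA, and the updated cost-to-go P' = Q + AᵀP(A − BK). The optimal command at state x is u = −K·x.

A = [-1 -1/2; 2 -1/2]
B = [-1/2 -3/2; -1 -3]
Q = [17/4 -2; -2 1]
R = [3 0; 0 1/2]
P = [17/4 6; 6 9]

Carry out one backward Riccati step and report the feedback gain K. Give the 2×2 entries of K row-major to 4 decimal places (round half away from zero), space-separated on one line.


-0.0179 0.0114 -0.3224 0.2043

BᵀP = [-8.1250 -12.0000; -24.3750 -36.0000]
S = R + BᵀPB = [3 0; 0 1/2] + [16.0625 48.1875; 48.1875 144.5625] = [19.0625 48.1875; 48.1875 145.0625]
BᵀPA = [-15.8750 10.0625; -47.6250 30.1875]
K = S⁻¹·BᵀPA = [-0.0179 0.0114; -0.3224 0.2043]
A−BK = [-1.4925 -0.1878; 1.0150 0.1243]
AᵀP(A−BK) = [0.6134 0.0364; 0.0364 0.0301]
P' = Q + AᵀP(A−BK) = [4.8634 -1.9636; -1.9636 1.0301]
tr(P') = 5.8935


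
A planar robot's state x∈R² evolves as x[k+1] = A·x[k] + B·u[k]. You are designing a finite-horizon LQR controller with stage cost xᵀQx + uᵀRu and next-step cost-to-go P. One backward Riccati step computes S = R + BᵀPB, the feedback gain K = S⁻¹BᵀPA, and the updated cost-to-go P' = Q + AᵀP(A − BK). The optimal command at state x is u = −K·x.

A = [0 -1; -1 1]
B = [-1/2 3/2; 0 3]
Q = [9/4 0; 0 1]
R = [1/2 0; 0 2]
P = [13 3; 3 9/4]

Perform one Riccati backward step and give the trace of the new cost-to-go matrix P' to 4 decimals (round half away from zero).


BᵀP = [-6.5000 -1.5000; 28.5000 11.2500]
S = R + BᵀPB = [1/2 0; 0 2] + [3.2500 -14.2500; -14.2500 76.5000] = [3.7500 -14.2500; -14.2500 78.5000]
BᵀPA = [1.5000 5.0000; -11.2500 -17.2500]
K = S⁻¹·BᵀPA = [-0.4661 1.6064; -0.2279 0.0719]
A−BK = [0.1088 -0.3046; -0.3162 0.7844]
AᵀP(A−BK) = [0.3850 -0.8511; -0.8511 2.4576]
P' = Q + AᵀP(A−BK) = [2.6350 -0.8511; -0.8511 3.4576]
tr(P') = 6.0926

6.0926


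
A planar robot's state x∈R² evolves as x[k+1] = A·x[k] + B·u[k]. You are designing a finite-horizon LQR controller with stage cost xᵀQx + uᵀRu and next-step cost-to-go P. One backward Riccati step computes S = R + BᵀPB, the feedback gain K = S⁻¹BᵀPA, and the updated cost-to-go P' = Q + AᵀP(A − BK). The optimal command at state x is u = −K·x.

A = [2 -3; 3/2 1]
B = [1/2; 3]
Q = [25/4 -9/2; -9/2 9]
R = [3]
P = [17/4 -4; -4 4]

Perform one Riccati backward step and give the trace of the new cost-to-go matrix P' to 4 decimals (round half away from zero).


26.7444

BᵀP = [-9.8750 10.0000]
S = R + BᵀPB = [3] + [25.0625] = [28.0625]
BᵀPA = [-4.7500 39.6250]
K = S⁻¹·BᵀPA = [-0.1693 1.4120]
A−BK = [2.0846 -3.7060; 2.0078 -3.2361]
AᵀP(A−BK) = [1.1960 -2.7929; -2.7929 10.2984]
P' = Q + AᵀP(A−BK) = [7.4460 -7.2929; -7.2929 19.2984]
tr(P') = 26.7444


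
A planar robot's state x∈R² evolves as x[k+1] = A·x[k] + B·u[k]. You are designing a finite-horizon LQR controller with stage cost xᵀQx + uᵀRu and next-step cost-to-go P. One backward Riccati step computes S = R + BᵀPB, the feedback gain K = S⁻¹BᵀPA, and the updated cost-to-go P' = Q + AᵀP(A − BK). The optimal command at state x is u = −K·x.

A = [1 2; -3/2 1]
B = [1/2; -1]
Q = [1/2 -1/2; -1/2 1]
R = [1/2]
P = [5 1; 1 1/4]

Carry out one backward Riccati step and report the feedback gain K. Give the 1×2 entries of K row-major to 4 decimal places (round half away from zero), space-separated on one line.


BᵀP = [1.5000 0.2500]
S = R + BᵀPB = [1/2] + [0.5000] = [1.0000]
BᵀPA = [1.1250 3.2500]
K = S⁻¹·BᵀPA = [1.1250 3.2500]
A−BK = [0.4375 0.3750; -0.3750 4.2500]
AᵀP(A−BK) = [1.2969 3.9688; 3.9688 13.6875]
P' = Q + AᵀP(A−BK) = [1.7969 3.4688; 3.4688 14.6875]
tr(P') = 16.4844

1.1250 3.2500


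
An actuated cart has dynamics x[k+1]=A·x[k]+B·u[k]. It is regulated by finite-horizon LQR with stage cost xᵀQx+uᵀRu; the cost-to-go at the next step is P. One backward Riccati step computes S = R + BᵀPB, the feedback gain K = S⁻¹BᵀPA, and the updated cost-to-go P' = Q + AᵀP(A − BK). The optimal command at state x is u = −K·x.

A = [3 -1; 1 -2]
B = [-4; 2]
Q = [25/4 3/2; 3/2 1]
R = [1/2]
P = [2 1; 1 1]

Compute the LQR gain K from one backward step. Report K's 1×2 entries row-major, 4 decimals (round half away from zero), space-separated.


-0.9756 0.4878

BᵀP = [-6.0000 -2.0000]
S = R + BᵀPB = [1/2] + [20.0000] = [20.5000]
BᵀPA = [-20.0000 10.0000]
K = S⁻¹·BᵀPA = [-0.9756 0.4878]
A−BK = [-0.9024 0.9512; 2.9512 -2.9756]
AᵀP(A−BK) = [5.4878 -5.2439; -5.2439 5.1220]
P' = Q + AᵀP(A−BK) = [11.7378 -3.7439; -3.7439 6.1220]
tr(P') = 17.8598


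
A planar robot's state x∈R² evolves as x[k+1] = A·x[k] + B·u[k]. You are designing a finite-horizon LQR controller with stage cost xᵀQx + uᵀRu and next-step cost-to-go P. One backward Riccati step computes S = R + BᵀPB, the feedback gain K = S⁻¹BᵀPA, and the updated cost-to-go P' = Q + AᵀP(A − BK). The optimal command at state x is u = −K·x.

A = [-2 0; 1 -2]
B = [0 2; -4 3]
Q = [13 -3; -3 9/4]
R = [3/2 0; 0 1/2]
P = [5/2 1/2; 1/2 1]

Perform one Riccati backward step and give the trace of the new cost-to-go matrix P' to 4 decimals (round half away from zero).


17.0989

BᵀP = [-2.0000 -4.0000; 6.5000 4.0000]
S = R + BᵀPB = [3/2 0; 0 1/2] + [16.0000 -16.0000; -16.0000 25.0000] = [17.5000 -16.0000; -16.0000 25.5000]
BᵀPA = [0.0000 8.0000; -9.0000 -8.0000]
K = S⁻¹·BᵀPA = [-0.7569 0.3995; -0.8279 -0.0631]
A−BK = [-0.3443 0.1261; 0.4560 -0.2129]
AᵀP(A−BK) = [1.5493 -0.5677; -0.5677 0.2996]
P' = Q + AᵀP(A−BK) = [14.5493 -3.5677; -3.5677 2.5496]
tr(P') = 17.0989


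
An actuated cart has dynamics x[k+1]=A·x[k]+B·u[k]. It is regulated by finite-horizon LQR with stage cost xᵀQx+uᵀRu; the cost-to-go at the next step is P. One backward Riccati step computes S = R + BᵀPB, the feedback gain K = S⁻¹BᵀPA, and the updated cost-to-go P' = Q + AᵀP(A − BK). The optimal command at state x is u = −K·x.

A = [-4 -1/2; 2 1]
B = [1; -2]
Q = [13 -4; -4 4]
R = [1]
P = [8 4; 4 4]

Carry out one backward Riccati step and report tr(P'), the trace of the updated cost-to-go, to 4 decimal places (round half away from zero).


90.1111

BᵀP = [0.0000 -4.0000]
S = R + BᵀPB = [1] + [8.0000] = [9.0000]
BᵀPA = [-8.0000 -4.0000]
K = S⁻¹·BᵀPA = [-0.8889 -0.4444]
A−BK = [-3.1111 -0.0556; 0.2222 0.1111]
AᵀP(A−BK) = [72.8889 0.4444; 0.4444 0.2222]
P' = Q + AᵀP(A−BK) = [85.8889 -3.5556; -3.5556 4.2222]
tr(P') = 90.1111


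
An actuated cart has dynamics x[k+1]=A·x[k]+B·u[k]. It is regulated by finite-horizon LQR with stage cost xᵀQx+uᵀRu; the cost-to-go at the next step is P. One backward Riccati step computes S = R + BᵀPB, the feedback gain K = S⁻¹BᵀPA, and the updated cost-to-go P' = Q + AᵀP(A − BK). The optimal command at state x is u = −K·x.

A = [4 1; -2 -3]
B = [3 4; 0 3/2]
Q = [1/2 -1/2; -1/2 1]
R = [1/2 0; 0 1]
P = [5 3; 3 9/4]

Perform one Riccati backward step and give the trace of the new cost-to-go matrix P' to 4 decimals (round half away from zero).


6.2027

BᵀP = [15.0000 9.0000; 24.5000 15.3750]
S = R + BᵀPB = [1/2 0; 0 1] + [45.0000 73.5000; 73.5000 121.0625] = [45.5000 73.5000; 73.5000 122.0625]
BᵀPA = [42.0000 -12.0000; 67.2500 -21.6250]
K = S⁻¹·BᵀPA = [1.2121 0.8225; -0.1789 -0.6724]
A−BK = [1.0794 1.2222; -1.7316 -1.9913]
AᵀP(A−BK) = [2.1241 2.1760; 2.1760 2.5786]
P' = Q + AᵀP(A−BK) = [2.6241 1.6760; 1.6760 3.5786]
tr(P') = 6.2027


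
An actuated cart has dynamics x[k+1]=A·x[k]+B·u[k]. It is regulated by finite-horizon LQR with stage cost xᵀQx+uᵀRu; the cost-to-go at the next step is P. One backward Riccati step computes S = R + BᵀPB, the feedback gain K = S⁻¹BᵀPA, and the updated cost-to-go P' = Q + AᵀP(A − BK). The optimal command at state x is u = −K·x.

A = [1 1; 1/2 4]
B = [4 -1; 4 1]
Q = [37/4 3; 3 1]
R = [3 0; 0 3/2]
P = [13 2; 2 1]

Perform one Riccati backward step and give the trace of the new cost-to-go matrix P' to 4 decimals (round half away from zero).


13.1324

BᵀP = [60.0000 12.0000; -11.0000 -1.0000]
S = R + BᵀPB = [3 0; 0 3/2] + [288.0000 -48.0000; -48.0000 10.0000] = [291.0000 -48.0000; -48.0000 11.5000]
BᵀPA = [66.0000 108.0000; -11.5000 -15.0000]
K = S⁻¹·BᵀPA = [0.1986 0.5007; -0.1712 0.7856]
A−BK = [0.0345 -0.2173; -0.1230 1.2115]
AᵀP(A−BK) = [0.1759 -0.0129; -0.0129 2.7065]
P' = Q + AᵀP(A−BK) = [9.4259 2.9871; 2.9871 3.7065]
tr(P') = 13.1324


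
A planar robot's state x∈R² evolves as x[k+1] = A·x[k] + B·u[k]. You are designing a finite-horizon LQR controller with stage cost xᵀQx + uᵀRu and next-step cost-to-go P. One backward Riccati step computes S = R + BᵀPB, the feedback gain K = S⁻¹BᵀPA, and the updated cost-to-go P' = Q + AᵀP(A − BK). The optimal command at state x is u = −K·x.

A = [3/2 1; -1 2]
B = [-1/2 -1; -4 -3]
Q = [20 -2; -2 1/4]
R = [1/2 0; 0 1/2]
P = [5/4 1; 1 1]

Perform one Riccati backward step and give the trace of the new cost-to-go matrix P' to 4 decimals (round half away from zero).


BᵀP = [-4.6250 -4.5000; -4.2500 -4.0000]
S = R + BᵀPB = [1/2 0; 0 1/2] + [20.3125 18.1250; 18.1250 16.2500] = [20.8125 18.1250; 18.1250 16.7500]
BᵀPA = [-2.4375 -13.6250; -2.3750 -12.2500]
K = S⁻¹·BᵀPA = [0.1104 -0.3079; -0.2613 -0.3981]
A−BK = [1.2939 0.4479; -1.3421 -0.4261]
AᵀP(A−BK) = [0.4611 0.1788; 0.1788 0.1773]
P' = Q + AᵀP(A−BK) = [20.4611 -1.8212; -1.8212 0.4273]
tr(P') = 20.8884

20.8884


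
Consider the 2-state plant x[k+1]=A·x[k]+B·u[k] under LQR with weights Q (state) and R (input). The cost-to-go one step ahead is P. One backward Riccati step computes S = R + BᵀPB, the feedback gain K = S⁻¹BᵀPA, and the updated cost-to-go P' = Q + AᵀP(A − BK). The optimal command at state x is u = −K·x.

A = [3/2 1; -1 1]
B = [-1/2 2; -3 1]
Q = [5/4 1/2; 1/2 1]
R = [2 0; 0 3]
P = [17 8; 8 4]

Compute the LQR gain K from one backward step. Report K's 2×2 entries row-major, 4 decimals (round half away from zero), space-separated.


-0.0403 -0.3174 0.3714 0.3392

BᵀP = [-32.5000 -16.0000; 42.0000 20.0000]
S = R + BᵀPB = [2 0; 0 3] + [64.2500 -81.0000; -81.0000 104.0000] = [66.2500 -81.0000; -81.0000 107.0000]
BᵀPA = [-32.7500 -48.5000; 43.0000 62.0000]
K = S⁻¹·BᵀPA = [-0.0403 -0.3174; 0.3714 0.3392]
A−BK = [0.7371 0.1630; -1.4922 -0.2913]
AᵀP(A−BK) = [0.9616 0.5211; 0.5211 0.5779]
P' = Q + AᵀP(A−BK) = [2.2116 1.0211; 1.0211 1.5779]
tr(P') = 3.7896


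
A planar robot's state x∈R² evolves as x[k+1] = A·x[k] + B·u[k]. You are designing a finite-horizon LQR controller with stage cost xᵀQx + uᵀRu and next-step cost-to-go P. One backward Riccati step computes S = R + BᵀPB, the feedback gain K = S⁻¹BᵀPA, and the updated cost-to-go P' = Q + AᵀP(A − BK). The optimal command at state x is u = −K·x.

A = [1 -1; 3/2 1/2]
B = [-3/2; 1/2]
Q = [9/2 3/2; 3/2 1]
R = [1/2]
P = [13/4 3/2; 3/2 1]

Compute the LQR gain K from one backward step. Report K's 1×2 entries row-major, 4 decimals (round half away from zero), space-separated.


BᵀP = [-4.1250 -1.7500]
S = R + BᵀPB = [1/2] + [5.3125] = [5.8125]
BᵀPA = [-6.7500 3.2500]
K = S⁻¹·BᵀPA = [-1.1613 0.5591]
A−BK = [-0.7419 -0.1613; 2.0806 0.2204]
AᵀP(A−BK) = [2.1613 -0.2258; -0.2258 0.1828]
P' = Q + AᵀP(A−BK) = [6.6613 1.2742; 1.2742 1.1828]
tr(P') = 7.8441

-1.1613 0.5591


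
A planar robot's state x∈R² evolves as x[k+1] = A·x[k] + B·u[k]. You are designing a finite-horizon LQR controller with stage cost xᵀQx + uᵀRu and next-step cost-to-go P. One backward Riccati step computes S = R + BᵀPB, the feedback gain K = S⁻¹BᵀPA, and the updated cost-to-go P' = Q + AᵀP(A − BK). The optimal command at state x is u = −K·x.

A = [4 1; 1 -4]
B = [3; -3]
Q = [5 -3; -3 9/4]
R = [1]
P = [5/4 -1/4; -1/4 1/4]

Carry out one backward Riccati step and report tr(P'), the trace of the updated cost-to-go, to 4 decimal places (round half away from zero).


12.6184

BᵀP = [4.5000 -1.5000]
S = R + BᵀPB = [1] + [18.0000] = [19.0000]
BᵀPA = [16.5000 10.5000]
K = S⁻¹·BᵀPA = [0.8684 0.5526]
A−BK = [1.3947 -0.6579; 3.6053 -2.3421]
AᵀP(A−BK) = [3.9211 -1.3684; -1.3684 1.4474]
P' = Q + AᵀP(A−BK) = [8.9211 -4.3684; -4.3684 3.6974]
tr(P') = 12.6184


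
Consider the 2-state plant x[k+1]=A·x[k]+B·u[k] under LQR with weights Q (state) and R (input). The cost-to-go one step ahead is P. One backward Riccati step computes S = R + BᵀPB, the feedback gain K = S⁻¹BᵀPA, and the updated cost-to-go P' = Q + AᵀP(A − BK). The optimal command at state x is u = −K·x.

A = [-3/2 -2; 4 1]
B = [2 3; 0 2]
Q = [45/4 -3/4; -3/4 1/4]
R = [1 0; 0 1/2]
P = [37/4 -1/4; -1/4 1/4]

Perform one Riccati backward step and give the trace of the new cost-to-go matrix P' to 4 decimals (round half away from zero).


BᵀP = [18.5000 -0.5000; 27.2500 -0.2500]
S = R + BᵀPB = [1 0; 0 1/2] + [37.0000 54.5000; 54.5000 81.2500] = [38.0000 54.5000; 54.5000 81.7500]
BᵀPA = [-29.7500 -37.5000; -41.8750 -54.7500]
K = S⁻¹·BᵀPA = [-1.1000 -0.6000; 0.2211 -0.2697]
A−BK = [0.0367 0.0092; 3.5578 1.5394]
AᵀP(A−BK) = [4.3461 1.9803; 1.9803 0.9826]
P' = Q + AᵀP(A−BK) = [15.5961 1.2303; 1.2303 1.2326]
tr(P') = 16.8287

16.8287


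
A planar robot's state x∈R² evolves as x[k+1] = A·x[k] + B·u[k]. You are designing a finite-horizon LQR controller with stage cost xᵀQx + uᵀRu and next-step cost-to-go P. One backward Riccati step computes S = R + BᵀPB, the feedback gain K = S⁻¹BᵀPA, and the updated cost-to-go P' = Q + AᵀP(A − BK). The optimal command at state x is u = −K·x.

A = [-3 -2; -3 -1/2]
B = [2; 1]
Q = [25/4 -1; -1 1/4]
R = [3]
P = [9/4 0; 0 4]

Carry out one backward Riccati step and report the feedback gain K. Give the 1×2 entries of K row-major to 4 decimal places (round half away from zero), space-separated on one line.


-1.5938 -0.6875

BᵀP = [4.5000 4.0000]
S = R + BᵀPB = [3] + [13.0000] = [16.0000]
BᵀPA = [-25.5000 -11.0000]
K = S⁻¹·BᵀPA = [-1.5938 -0.6875]
A−BK = [0.1875 -0.6250; -1.4063 0.1875]
AᵀP(A−BK) = [15.6094 1.9688; 1.9688 2.4375]
P' = Q + AᵀP(A−BK) = [21.8594 0.9688; 0.9688 2.6875]
tr(P') = 24.5469


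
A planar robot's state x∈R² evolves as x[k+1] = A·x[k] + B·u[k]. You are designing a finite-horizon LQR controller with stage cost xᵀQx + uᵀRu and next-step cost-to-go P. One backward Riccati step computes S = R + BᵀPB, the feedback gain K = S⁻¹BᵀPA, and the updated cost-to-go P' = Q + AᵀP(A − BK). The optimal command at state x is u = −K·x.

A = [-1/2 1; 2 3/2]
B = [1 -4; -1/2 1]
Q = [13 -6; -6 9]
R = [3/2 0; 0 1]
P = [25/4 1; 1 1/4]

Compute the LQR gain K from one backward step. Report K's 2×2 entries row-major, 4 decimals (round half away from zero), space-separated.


-0.0367 0.0214 0.0396 -0.3126

BᵀP = [5.7500 0.8750; -24.0000 -3.7500]
S = R + BᵀPB = [3/2 0; 0 1] + [5.3125 -22.1250; -22.1250 92.2500] = [6.8125 -22.1250; -22.1250 93.2500]
BᵀPA = [-1.1250 7.0625; 4.5000 -29.6250]
K = S⁻¹·BᵀPA = [-0.0367 0.0214; 0.0396 -0.3126]
A−BK = [-0.3051 -0.2719; 1.9421 1.8233]
AᵀP(A−BK) = [0.3432 0.3059; 0.3059 0.4001]
P' = Q + AᵀP(A−BK) = [13.3432 -5.6941; -5.6941 9.4001]
tr(P') = 22.7433


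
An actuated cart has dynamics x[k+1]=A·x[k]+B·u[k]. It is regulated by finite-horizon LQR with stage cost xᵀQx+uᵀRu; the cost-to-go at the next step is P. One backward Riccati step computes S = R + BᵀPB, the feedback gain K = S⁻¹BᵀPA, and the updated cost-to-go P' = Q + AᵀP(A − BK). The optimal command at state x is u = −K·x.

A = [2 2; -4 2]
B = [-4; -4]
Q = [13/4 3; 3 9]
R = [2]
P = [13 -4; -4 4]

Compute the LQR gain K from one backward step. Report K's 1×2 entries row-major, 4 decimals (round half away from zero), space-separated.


BᵀP = [-36.0000 0.0000]
S = R + BᵀPB = [2] + [144.0000] = [146.0000]
BᵀPA = [-72.0000 -72.0000]
K = S⁻¹·BᵀPA = [-0.4932 -0.4932]
A−BK = [0.0274 0.0274; -5.9726 0.0274]
AᵀP(A−BK) = [144.4932 0.4932; 0.4932 0.4932]
P' = Q + AᵀP(A−BK) = [147.7432 3.4932; 3.4932 9.4932]
tr(P') = 157.2363

-0.4932 -0.4932


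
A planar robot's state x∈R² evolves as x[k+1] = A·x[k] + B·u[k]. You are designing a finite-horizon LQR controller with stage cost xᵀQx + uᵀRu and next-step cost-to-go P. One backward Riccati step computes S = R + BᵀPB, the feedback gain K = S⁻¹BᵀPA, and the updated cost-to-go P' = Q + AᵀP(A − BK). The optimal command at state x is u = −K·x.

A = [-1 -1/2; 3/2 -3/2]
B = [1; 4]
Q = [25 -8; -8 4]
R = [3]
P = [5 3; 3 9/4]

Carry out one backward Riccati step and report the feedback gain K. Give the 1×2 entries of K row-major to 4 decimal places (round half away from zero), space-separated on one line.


BᵀP = [17.0000 12.0000]
S = R + BᵀPB = [3] + [65.0000] = [68.0000]
BᵀPA = [1.0000 -26.5000]
K = S⁻¹·BᵀPA = [0.0147 -0.3897]
A−BK = [-1.0147 -0.1103; 1.4412 0.0588]
AᵀP(A−BK) = [1.0478 0.0772; 0.0772 0.4853]
P' = Q + AᵀP(A−BK) = [26.0478 -7.9228; -7.9228 4.4853]
tr(P') = 30.5331

0.0147 -0.3897


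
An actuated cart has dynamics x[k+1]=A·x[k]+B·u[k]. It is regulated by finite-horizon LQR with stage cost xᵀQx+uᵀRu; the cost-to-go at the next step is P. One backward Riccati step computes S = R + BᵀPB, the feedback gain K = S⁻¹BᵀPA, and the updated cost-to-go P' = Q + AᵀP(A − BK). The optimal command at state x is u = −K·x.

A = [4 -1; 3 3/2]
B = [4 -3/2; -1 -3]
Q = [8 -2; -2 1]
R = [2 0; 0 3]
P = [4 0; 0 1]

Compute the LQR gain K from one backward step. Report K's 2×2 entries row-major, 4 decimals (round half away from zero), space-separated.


0.6087 -0.3478 -0.9627 -0.2764

BᵀP = [16.0000 -1.0000; -6.0000 -3.0000]
S = R + BᵀPB = [2 0; 0 3] + [65.0000 -21.0000; -21.0000 18.0000] = [67.0000 -21.0000; -21.0000 21.0000]
BᵀPA = [61.0000 -17.5000; -33.0000 1.5000]
K = S⁻¹·BᵀPA = [0.6087 -0.3478; -0.9627 -0.2764]
A−BK = [0.1211 -0.0233; 0.7205 0.3230]
AᵀP(A−BK) = [4.0994 0.5963; 0.5963 0.5776]
P' = Q + AᵀP(A−BK) = [12.0994 -1.4037; -1.4037 1.5776]
tr(P') = 13.6770


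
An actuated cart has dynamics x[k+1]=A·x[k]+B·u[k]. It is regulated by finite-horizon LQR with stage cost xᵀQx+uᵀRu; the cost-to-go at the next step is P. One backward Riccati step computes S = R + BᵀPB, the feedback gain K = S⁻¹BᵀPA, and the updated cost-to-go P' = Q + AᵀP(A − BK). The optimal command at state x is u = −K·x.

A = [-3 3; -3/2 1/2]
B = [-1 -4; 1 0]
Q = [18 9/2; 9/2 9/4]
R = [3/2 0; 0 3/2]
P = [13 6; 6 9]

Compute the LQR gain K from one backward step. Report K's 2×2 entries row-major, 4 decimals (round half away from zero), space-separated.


BᵀP = [-7.0000 3.0000; -52.0000 -24.0000]
S = R + BᵀPB = [3/2 0; 0 3/2] + [10.0000 28.0000; 28.0000 208.0000] = [11.5000 28.0000; 28.0000 209.5000]
BᵀPA = [16.5000 -19.5000; 192.0000 -168.0000]
K = S⁻¹·BᵀPA = [-1.1809 0.3807; 1.0743 -0.8528]
A−BK = [0.1163 -0.0305; -0.3191 0.1193]
AᵀP(A−BK) = [4.4699 -2.2957; -2.2957 1.4048]
P' = Q + AᵀP(A−BK) = [22.4699 2.2043; 2.2043 3.6548]
tr(P') = 26.1247

-1.1809 0.3807 1.0743 -0.8528


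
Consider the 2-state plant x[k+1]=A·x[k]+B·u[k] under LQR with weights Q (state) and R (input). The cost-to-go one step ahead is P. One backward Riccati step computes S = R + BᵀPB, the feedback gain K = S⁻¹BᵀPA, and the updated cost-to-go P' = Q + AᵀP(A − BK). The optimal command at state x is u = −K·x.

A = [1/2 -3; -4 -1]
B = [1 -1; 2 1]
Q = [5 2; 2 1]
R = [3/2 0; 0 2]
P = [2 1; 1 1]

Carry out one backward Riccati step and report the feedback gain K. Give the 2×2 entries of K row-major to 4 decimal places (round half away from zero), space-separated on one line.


BᵀP = [4.0000 3.0000; -1.0000 0.0000]
S = R + BᵀPB = [3/2 0; 0 2] + [10.0000 -1.0000; -1.0000 1.0000] = [11.5000 -1.0000; -1.0000 3.0000]
BᵀPA = [-10.0000 -15.0000; -0.5000 3.0000]
K = S⁻¹·BᵀPA = [-0.9104 -1.2537; -0.4701 0.5821]
A−BK = [0.9403 -1.1642; -1.7090 0.9254]
AᵀP(A−BK) = [3.1604 0.2537; 0.2537 4.4478]
P' = Q + AᵀP(A−BK) = [8.1604 2.2537; 2.2537 5.4478]
tr(P') = 13.6082

-0.9104 -1.2537 -0.4701 0.5821


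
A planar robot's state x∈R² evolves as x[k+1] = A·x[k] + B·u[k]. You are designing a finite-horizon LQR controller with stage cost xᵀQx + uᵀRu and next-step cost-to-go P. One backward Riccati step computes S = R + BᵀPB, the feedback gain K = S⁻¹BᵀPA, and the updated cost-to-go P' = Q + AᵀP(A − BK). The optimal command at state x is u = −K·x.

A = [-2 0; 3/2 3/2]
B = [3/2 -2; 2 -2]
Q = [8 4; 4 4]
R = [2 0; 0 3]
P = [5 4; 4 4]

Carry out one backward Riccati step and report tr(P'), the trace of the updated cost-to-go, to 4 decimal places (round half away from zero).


BᵀP = [15.5000 14.0000; -18.0000 -16.0000]
S = R + BᵀPB = [2 0; 0 3] + [51.2500 -59.0000; -59.0000 68.0000] = [53.2500 -59.0000; -59.0000 71.0000]
BᵀPA = [-10.0000 21.0000; 12.0000 -24.0000]
K = S⁻¹·BᵀPA = [-0.0067 0.2502; 0.1635 -0.1301]
A−BK = [-1.6631 -0.6355; 1.8403 0.7394]
AᵀP(A−BK) = [2.9716 1.0634; 1.0634 0.6230]
P' = Q + AᵀP(A−BK) = [10.9716 5.0634; 5.0634 4.6230]
tr(P') = 15.5947

15.5947


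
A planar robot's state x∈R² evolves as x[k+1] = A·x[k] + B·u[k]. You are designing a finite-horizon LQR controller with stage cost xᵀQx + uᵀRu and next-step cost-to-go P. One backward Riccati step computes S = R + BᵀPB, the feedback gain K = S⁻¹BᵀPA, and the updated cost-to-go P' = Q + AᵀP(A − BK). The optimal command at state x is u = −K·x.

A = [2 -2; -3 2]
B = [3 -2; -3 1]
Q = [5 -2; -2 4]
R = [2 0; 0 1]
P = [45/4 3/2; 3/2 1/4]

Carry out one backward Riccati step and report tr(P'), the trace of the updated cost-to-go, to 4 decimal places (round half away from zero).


9.9506

BᵀP = [29.2500 3.7500; -21.0000 -2.7500]
S = R + BᵀPB = [2 0; 0 1] + [76.5000 -54.7500; -54.7500 39.2500] = [78.5000 -54.7500; -54.7500 40.2500]
BᵀPA = [47.2500 -51.0000; -33.7500 36.5000]
K = S⁻¹·BᵀPA = [0.3332 -0.3355; -0.3853 0.4504]
A−BK = [0.2298 -0.0926; -1.6151 0.5430]
AᵀP(A−BK) = [0.5033 -0.4443; -0.4443 0.4474]
P' = Q + AᵀP(A−BK) = [5.5033 -2.4443; -2.4443 4.4474]
tr(P') = 9.9506


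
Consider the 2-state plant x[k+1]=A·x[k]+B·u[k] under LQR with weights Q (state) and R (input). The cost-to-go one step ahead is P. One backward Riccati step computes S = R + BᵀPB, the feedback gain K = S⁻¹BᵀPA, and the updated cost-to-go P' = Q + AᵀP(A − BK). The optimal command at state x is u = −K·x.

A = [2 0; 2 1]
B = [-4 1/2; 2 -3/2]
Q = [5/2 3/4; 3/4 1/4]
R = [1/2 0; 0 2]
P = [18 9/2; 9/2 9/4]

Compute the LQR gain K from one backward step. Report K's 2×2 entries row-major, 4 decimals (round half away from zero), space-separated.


BᵀP = [-63.0000 -13.5000; 2.2500 -1.1250]
S = R + BᵀPB = [1/2 0; 0 2] + [225.0000 -11.2500; -11.2500 2.8125] = [225.5000 -11.2500; -11.2500 4.8125]
BᵀPA = [-153.0000 -13.5000; 2.2500 -1.1250]
K = S⁻¹·BᵀPA = [-0.7417 -0.0810; -1.2662 -0.4231]
A−BK = [-0.3335 -0.1124; 1.5840 0.5274]
AᵀP(A−BK) = [6.3745 2.0630; 2.0630 0.6809]
P' = Q + AᵀP(A−BK) = [8.8745 2.8130; 2.8130 0.9309]
tr(P') = 9.8055

-0.7417 -0.0810 -1.2662 -0.4231


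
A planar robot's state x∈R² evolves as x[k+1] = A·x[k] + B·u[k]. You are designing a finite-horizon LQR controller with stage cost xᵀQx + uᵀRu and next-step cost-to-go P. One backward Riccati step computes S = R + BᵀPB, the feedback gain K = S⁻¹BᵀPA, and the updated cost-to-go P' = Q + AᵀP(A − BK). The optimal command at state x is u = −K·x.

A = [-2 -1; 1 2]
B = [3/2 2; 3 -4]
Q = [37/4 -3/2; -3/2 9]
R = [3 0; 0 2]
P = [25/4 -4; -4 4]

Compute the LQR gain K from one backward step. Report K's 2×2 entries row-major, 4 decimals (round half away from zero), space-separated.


BᵀP = [-2.6250 6.0000; 28.5000 -24.0000]
S = R + BᵀPB = [3 0; 0 2] + [14.0625 -29.2500; -29.2500 153.0000] = [17.0625 -29.2500; -29.2500 155.0000]
BᵀPA = [11.2500 14.6250; -81.0000 -76.5000]
K = S⁻¹·BᵀPA = [-0.3496 0.0163; -0.5886 -0.4905]
A−BK = [-0.2985 -0.0436; -0.3054 -0.0109]
AᵀP(A−BK) = [1.2601 0.5886; 0.5886 0.4905]
P' = Q + AᵀP(A−BK) = [10.5101 -0.9114; -0.9114 9.4905]
tr(P') = 20.0006

-0.3496 0.0163 -0.5886 -0.4905


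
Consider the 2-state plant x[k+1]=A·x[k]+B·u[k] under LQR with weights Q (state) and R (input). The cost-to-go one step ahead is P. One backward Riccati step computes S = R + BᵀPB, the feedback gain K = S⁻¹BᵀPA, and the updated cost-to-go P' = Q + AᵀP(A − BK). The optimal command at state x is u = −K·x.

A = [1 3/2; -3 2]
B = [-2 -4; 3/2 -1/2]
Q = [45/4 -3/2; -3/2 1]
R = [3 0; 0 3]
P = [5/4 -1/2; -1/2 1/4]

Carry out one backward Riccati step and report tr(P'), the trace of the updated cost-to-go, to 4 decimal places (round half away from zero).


BᵀP = [-3.2500 1.3750; -4.7500 1.8750]
S = R + BᵀPB = [3 0; 0 3] + [8.5625 12.3125; 12.3125 18.0625] = [11.5625 12.3125; 12.3125 21.0625]
BᵀPA = [-7.3750 -2.1250; -10.3750 -3.3750]
K = S⁻¹·BᵀPA = [-0.3001 -0.0348; -0.3171 -0.1399]
A−BK = [-0.8688 0.8708; -2.7084 1.9823]
AᵀP(A−BK) = [0.9963 -0.0831; -0.0831 0.2664]
P' = Q + AᵀP(A−BK) = [12.2463 -1.5831; -1.5831 1.2664]
tr(P') = 13.5127

13.5127


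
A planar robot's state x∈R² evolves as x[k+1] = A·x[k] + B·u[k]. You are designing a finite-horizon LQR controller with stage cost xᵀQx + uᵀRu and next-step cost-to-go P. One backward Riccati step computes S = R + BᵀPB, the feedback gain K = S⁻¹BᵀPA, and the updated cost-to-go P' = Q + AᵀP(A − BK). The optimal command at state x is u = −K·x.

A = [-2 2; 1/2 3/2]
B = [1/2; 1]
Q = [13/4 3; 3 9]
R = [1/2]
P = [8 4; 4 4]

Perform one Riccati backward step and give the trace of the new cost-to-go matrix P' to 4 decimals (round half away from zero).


BᵀP = [8.0000 6.0000]
S = R + BᵀPB = [1/2] + [10.0000] = [10.5000]
BᵀPA = [-13.0000 25.0000]
K = S⁻¹·BᵀPA = [-1.2381 2.3810]
A−BK = [-1.3810 0.8095; 1.7381 -0.8810]
AᵀP(A−BK) = [8.9048 -6.0476; -6.0476 5.4762]
P' = Q + AᵀP(A−BK) = [12.1548 -3.0476; -3.0476 14.4762]
tr(P') = 26.6310

26.6310


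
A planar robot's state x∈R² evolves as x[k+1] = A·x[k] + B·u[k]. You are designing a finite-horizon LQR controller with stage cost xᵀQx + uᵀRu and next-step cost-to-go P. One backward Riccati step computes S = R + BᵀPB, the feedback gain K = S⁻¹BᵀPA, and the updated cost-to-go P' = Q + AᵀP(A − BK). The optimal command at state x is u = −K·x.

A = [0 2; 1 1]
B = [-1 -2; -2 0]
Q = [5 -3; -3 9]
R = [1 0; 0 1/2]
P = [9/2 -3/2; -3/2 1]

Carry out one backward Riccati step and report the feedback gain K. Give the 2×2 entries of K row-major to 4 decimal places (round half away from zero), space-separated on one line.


BᵀP = [-1.5000 -0.5000; -9.0000 3.0000]
S = R + BᵀPB = [1 0; 0 1/2] + [2.5000 3.0000; 3.0000 18.0000] = [3.5000 3.0000; 3.0000 18.5000]
BᵀPA = [-0.5000 -3.5000; 3.0000 -15.0000]
K = S⁻¹·BᵀPA = [-0.3274 -0.3543; 0.2152 -0.7534]
A−BK = [0.1031 0.1390; 0.3453 0.2915]
AᵀP(A−BK) = [0.1906 0.0830; 0.0830 0.4596]
P' = Q + AᵀP(A−BK) = [5.1906 -2.9170; -2.9170 9.4596]
tr(P') = 14.6502

-0.3274 -0.3543 0.2152 -0.7534


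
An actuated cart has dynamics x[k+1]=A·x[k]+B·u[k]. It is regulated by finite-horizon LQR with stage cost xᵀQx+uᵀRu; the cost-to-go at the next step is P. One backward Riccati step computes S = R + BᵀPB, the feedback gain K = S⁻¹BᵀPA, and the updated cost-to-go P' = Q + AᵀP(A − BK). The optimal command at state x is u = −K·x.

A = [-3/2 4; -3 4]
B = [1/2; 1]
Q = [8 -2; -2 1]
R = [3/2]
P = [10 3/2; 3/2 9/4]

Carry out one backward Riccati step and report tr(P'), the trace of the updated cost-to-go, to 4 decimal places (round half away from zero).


77.5645

BᵀP = [6.5000 3.0000]
S = R + BᵀPB = [3/2] + [6.2500] = [7.7500]
BᵀPA = [-18.7500 38.0000]
K = S⁻¹·BᵀPA = [-2.4194 4.9032]
A−BK = [-0.2903 1.5484; -0.5806 -0.9032]
AᵀP(A−BK) = [10.8871 -22.0645; -22.0645 57.6774]
P' = Q + AᵀP(A−BK) = [18.8871 -24.0645; -24.0645 58.6774]
tr(P') = 77.5645


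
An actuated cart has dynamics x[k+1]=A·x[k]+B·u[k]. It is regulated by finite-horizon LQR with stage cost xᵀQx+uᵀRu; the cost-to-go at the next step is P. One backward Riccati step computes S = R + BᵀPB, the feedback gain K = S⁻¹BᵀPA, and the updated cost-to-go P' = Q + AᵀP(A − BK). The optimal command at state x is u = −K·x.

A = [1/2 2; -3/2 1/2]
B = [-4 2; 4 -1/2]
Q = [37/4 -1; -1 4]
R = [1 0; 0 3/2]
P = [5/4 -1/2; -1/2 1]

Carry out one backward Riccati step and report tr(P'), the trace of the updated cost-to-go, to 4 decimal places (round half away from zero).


BᵀP = [-7.0000 6.0000; 2.7500 -1.5000]
S = R + BᵀPB = [1 0; 0 3/2] + [52.0000 -17.0000; -17.0000 6.2500] = [53.0000 -17.0000; -17.0000 7.7500]
BᵀPA = [-12.5000 -11.0000; 3.6250 4.7500]
K = S⁻¹·BᵀPA = [-0.2895 -0.0370; -0.1674 0.5318]
A−BK = [-0.3234 0.7885; -0.4256 0.9138]
AᵀP(A−BK) = [0.3001 -0.5149; -0.5149 1.3172]
P' = Q + AᵀP(A−BK) = [9.5501 -1.5149; -1.5149 5.3172]
tr(P') = 14.8673

14.8673


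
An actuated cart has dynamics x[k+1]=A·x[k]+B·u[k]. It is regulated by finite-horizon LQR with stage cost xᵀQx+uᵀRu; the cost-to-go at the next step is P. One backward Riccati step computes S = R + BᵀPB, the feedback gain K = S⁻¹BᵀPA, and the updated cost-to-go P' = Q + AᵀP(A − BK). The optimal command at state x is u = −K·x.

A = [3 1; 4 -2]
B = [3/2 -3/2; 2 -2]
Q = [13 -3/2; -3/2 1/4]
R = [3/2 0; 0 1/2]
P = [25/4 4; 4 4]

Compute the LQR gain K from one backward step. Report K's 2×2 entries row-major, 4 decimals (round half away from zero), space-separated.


BᵀP = [17.3750 14.0000; -17.3750 -14.0000]
S = R + BᵀPB = [3/2 0; 0 1/2] + [54.0625 -54.0625; -54.0625 54.0625] = [55.5625 -54.0625; -54.0625 54.5625]
BᵀPA = [108.1250 -10.6250; -108.1250 10.6250]
K = S⁻¹·BᵀPA = [0.4966 -0.0488; -1.4897 0.1464]
A−BK = [0.0207 1.2928; 0.0276 -1.6096]
AᵀP(A−BK) = [1.4897 -0.1464; -0.1464 4.1762]
P' = Q + AᵀP(A−BK) = [14.4897 -1.6464; -1.6464 4.4262]
tr(P') = 18.9159

0.4966 -0.0488 -1.4897 0.1464


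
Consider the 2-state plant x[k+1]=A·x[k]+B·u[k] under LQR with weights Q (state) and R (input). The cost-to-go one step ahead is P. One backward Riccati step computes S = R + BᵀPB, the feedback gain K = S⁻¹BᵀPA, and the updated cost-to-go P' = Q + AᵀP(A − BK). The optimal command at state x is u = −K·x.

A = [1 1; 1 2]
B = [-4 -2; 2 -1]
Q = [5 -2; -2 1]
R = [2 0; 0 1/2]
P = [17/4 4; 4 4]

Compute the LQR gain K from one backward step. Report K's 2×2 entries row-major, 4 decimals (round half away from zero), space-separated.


BᵀP = [-9.0000 -8.0000; -12.5000 -12.0000]
S = R + BᵀPB = [2 0; 0 1/2] + [20.0000 26.0000; 26.0000 37.0000] = [22.0000 26.0000; 26.0000 37.5000]
BᵀPA = [-17.0000 -25.0000; -24.5000 -36.5000]
K = S⁻¹·BᵀPA = [-0.0034 0.0772; -0.6510 -1.0268]
A−BK = [-0.3154 -0.7450; 0.3557 0.8188]
AᵀP(A−BK) = [0.2433 0.4044; 0.4044 0.6997]
P' = Q + AᵀP(A−BK) = [5.2433 -1.5956; -1.5956 1.6997]
tr(P') = 6.9430

-0.0034 0.0772 -0.6510 -1.0268


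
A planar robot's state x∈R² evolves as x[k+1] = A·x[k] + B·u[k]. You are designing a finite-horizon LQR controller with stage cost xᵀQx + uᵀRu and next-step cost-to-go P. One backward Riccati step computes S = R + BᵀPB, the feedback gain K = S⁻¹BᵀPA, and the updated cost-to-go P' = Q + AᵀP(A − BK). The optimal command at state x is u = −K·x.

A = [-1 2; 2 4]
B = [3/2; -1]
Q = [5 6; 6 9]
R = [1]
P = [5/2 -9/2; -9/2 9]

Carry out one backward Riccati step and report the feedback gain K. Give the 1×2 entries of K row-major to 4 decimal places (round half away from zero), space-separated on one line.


-1.3648 -1.5966

BᵀP = [8.2500 -15.7500]
S = R + BᵀPB = [1] + [28.1250] = [29.1250]
BᵀPA = [-39.7500 -46.5000]
K = S⁻¹·BᵀPA = [-1.3648 -1.5966]
A−BK = [1.0472 4.3948; 0.6352 2.4034]
AᵀP(A−BK) = [2.2489 3.5365; 3.5365 7.7597]
P' = Q + AᵀP(A−BK) = [7.2489 9.5365; 9.5365 16.7597]
tr(P') = 24.0086


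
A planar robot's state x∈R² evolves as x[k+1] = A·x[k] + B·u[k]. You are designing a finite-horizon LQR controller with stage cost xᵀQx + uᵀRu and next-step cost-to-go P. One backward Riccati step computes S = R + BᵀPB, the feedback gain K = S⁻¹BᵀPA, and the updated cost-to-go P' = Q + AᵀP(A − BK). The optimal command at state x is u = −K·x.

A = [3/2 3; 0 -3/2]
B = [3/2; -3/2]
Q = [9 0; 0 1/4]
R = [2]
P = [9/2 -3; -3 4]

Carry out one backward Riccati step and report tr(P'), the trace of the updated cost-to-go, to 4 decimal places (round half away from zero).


16.8854

BᵀP = [11.2500 -10.5000]
S = R + BᵀPB = [2] + [32.6250] = [34.6250]
BᵀPA = [16.8750 49.5000]
K = S⁻¹·BᵀPA = [0.4874 1.4296]
A−BK = [0.7690 0.8556; 0.7310 0.6444]
AᵀP(A−BK) = [1.9007 2.8755; 2.8755 5.7347]
P' = Q + AᵀP(A−BK) = [10.9007 2.8755; 2.8755 5.9847]
tr(P') = 16.8854
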